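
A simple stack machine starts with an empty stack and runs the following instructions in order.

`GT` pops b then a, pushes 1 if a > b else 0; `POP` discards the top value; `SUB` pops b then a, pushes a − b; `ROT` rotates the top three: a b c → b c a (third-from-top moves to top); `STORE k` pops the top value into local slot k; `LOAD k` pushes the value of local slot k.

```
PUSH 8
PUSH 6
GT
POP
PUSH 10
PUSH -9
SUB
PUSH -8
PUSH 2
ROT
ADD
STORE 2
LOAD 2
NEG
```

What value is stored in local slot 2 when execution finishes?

21

PUSH 8  → [8]
PUSH 6  → [8, 6]
GT      → [1]
POP     → []
PUSH 10 → [10]
PUSH -9 → [10, -9]
SUB     → [19]
PUSH -8 → [19, -8]
PUSH 2  → [19, -8, 2]
ROT     → [-8, 2, 19]
ADD     → [-8, 21]
STORE 2 → [-8]
LOAD 2  → [-8, 21]
NEG     → [-8, -21]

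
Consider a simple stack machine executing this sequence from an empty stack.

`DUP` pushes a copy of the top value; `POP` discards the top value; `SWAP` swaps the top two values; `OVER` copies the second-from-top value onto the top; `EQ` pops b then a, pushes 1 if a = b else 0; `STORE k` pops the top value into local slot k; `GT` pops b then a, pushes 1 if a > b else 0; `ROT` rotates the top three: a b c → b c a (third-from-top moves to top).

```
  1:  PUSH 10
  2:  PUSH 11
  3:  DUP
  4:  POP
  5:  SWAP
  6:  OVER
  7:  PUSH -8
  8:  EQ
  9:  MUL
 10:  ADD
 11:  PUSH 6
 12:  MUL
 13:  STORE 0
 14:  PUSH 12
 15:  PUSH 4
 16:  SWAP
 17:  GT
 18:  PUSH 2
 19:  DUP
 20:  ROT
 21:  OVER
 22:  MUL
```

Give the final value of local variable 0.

PUSH 10 : 10
PUSH 11 : 10 11
DUP     : 10 11 11
POP     : 10 11
SWAP    : 11 10
OVER    : 11 10 11
PUSH -8 : 11 10 11 -8
EQ      : 11 10 0
MUL     : 11 0
ADD     : 11
PUSH 6  : 11 6
MUL     : 66
STORE 0 : (empty)
PUSH 12 : 12
PUSH 4  : 12 4
SWAP    : 4 12
GT      : 0
PUSH 2  : 0 2
DUP     : 0 2 2
ROT     : 2 2 0
OVER    : 2 2 0 2
MUL     : 2 2 0

66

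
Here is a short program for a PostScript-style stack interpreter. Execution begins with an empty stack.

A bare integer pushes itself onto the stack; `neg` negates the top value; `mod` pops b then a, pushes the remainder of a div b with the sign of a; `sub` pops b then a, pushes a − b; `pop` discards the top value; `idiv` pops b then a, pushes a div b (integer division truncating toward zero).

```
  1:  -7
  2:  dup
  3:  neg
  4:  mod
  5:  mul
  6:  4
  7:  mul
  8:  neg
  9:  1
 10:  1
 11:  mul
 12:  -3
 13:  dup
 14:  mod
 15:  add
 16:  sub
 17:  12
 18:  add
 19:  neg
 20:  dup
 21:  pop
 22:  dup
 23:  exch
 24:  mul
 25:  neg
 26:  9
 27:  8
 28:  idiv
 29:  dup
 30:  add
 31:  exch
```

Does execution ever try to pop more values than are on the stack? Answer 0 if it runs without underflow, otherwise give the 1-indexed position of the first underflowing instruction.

5

-7   -7
dup  -7 -7
neg  -7 7
mod  0
mul  — needs 2 operands, stack has 1 → underflow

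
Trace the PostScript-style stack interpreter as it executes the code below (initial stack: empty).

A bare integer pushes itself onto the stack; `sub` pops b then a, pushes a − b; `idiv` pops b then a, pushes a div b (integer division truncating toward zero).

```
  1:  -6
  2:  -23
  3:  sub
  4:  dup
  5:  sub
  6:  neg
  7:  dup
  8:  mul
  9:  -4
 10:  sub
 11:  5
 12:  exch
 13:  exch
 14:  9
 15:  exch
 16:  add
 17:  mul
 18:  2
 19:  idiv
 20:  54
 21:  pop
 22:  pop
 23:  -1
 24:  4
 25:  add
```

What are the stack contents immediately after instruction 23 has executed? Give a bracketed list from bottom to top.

[-1]

-6   → [-6]
-23  → [-6, -23]
sub  → [17]
dup  → [17, 17]
sub  → [0]
neg  → [0]
dup  → [0, 0]
mul  → [0]
-4   → [0, -4]
sub  → [4]
5    → [4, 5]
exch → [5, 4]
exch → [4, 5]
9    → [4, 5, 9]
exch → [4, 9, 5]
add  → [4, 14]
mul  → [56]
2    → [56, 2]
idiv → [28]
54   → [28, 54]
pop  → [28]
pop  → []
-1   → [-1]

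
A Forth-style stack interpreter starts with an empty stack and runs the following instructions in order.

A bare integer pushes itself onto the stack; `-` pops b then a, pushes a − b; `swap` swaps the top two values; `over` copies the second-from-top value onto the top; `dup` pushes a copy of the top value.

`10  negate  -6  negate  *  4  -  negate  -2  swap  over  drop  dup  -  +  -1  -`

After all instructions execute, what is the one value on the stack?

10     -> 10
negate -> -10
-6     -> -10 -6
negate -> -10 6
*      -> -60
4      -> -60 4
-      -> -64
negate -> 64
-2     -> 64 -2
swap   -> -2 64
over   -> -2 64 -2
drop   -> -2 64
dup    -> -2 64 64
-      -> -2 0
+      -> -2
-1     -> -2 -1
-      -> -1

-1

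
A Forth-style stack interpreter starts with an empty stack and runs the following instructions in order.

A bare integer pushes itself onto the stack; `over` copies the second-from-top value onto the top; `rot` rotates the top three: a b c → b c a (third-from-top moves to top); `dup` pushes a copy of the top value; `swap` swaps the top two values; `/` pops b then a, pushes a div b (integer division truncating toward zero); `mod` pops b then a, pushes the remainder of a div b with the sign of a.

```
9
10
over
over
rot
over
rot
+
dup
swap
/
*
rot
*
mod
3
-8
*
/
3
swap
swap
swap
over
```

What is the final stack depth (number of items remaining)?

9    : 9
10   : 9 10
over : 9 10 9
over : 9 10 9 10
rot  : 9 9 10 10
over : 9 9 10 10 10
rot  : 9 9 10 10 10
+    : 9 9 10 20
dup  : 9 9 10 20 20
swap : 9 9 10 20 20
/    : 9 9 10 1
*    : 9 9 10
rot  : 9 10 9
*    : 9 90
mod  : 9
3    : 9 3
-8   : 9 3 -8
*    : 9 -24
/    : 0
3    : 0 3
swap : 3 0
swap : 0 3
swap : 3 0
over : 3 0 3

3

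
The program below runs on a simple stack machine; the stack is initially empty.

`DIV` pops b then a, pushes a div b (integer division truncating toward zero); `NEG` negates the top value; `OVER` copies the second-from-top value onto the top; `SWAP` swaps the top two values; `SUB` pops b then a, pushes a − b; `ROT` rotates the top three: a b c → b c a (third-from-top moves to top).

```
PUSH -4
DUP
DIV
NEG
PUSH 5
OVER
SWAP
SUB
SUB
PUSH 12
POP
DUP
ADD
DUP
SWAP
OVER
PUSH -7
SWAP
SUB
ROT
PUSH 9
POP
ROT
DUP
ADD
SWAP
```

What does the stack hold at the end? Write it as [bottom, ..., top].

[-17, 20, 10]

PUSH -4 -> -4
DUP     -> -4 -4
DIV     -> 1
NEG     -> -1
PUSH 5  -> -1 5
OVER    -> -1 5 -1
SWAP    -> -1 -1 5
SUB     -> -1 -6
SUB     -> 5
PUSH 12 -> 5 12
POP     -> 5
DUP     -> 5 5
ADD     -> 10
DUP     -> 10 10
SWAP    -> 10 10
OVER    -> 10 10 10
PUSH -7 -> 10 10 10 -7
SWAP    -> 10 10 -7 10
SUB     -> 10 10 -17
ROT     -> 10 -17 10
PUSH 9  -> 10 -17 10 9
POP     -> 10 -17 10
ROT     -> -17 10 10
DUP     -> -17 10 10 10
ADD     -> -17 10 20
SWAP    -> -17 20 10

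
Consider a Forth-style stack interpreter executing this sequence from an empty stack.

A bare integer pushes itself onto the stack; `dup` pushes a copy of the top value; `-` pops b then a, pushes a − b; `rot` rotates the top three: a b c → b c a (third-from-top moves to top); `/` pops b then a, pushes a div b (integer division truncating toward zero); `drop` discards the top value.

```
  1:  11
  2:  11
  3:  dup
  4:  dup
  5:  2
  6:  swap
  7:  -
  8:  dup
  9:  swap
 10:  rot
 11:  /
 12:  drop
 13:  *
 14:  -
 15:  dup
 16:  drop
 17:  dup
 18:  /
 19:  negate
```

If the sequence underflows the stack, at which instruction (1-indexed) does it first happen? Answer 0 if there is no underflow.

11     → [11]
11     → [11, 11]
dup    → [11, 11, 11]
dup    → [11, 11, 11, 11]
2      → [11, 11, 11, 11, 2]
swap   → [11, 11, 11, 2, 11]
-      → [11, 11, 11, -9]
dup    → [11, 11, 11, -9, -9]
swap   → [11, 11, 11, -9, -9]
rot    → [11, 11, -9, -9, 11]
/      → [11, 11, -9, 0]
drop   → [11, 11, -9]
*      → [11, -99]
-      → [110]
dup    → [110, 110]
drop   → [110]
dup    → [110, 110]
/      → [1]
negate → [-1]

0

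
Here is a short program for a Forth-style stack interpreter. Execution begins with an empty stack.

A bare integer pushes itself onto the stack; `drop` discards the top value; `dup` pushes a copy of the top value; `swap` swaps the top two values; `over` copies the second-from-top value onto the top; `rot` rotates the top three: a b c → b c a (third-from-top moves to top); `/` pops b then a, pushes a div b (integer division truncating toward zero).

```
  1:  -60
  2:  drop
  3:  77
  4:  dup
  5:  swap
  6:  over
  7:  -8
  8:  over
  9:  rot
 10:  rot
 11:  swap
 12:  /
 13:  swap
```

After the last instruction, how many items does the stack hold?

-60  : -60
drop : (empty)
77   : 77
dup  : 77 77
swap : 77 77
over : 77 77 77
-8   : 77 77 77 -8
over : 77 77 77 -8 77
rot  : 77 77 -8 77 77
rot  : 77 77 77 77 -8
swap : 77 77 77 -8 77
/    : 77 77 77 0
swap : 77 77 0 77

4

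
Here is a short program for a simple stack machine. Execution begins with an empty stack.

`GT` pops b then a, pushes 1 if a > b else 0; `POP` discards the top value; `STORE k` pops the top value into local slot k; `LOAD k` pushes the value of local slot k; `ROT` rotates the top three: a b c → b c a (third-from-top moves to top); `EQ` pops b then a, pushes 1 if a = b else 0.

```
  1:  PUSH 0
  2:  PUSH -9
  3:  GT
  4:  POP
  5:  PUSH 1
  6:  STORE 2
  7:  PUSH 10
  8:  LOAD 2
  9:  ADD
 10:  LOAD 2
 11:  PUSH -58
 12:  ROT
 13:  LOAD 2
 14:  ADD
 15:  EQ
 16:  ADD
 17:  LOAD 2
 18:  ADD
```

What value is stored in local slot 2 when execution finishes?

PUSH 0   → [0]
PUSH -9  → [0, -9]
GT       → [1]
POP      → []
PUSH 1   → [1]
STORE 2  → []
PUSH 10  → [10]
LOAD 2   → [10, 1]
ADD      → [11]
LOAD 2   → [11, 1]
PUSH -58 → [11, 1, -58]
ROT      → [1, -58, 11]
LOAD 2   → [1, -58, 11, 1]
ADD      → [1, -58, 12]
EQ       → [1, 0]
ADD      → [1]
LOAD 2   → [1, 1]
ADD      → [2]

1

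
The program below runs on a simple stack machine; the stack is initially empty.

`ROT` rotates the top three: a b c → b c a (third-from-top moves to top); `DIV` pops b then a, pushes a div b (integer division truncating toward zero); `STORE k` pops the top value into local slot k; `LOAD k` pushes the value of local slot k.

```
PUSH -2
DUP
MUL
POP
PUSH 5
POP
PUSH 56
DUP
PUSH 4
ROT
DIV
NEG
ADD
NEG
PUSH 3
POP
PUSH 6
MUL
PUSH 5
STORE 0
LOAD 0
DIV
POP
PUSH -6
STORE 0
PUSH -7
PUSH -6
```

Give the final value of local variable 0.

PUSH -2 → [-2]
DUP     → [-2, -2]
MUL     → [4]
POP     → []
PUSH 5  → [5]
POP     → []
PUSH 56 → [56]
DUP     → [56, 56]
PUSH 4  → [56, 56, 4]
ROT     → [56, 4, 56]
DIV     → [56, 0]
NEG     → [56, 0]
ADD     → [56]
NEG     → [-56]
PUSH 3  → [-56, 3]
POP     → [-56]
PUSH 6  → [-56, 6]
MUL     → [-336]
PUSH 5  → [-336, 5]
STORE 0 → [-336]
LOAD 0  → [-336, 5]
DIV     → [-67]
POP     → []
PUSH -6 → [-6]
STORE 0 → []
PUSH -7 → [-7]
PUSH -6 → [-7, -6]

-6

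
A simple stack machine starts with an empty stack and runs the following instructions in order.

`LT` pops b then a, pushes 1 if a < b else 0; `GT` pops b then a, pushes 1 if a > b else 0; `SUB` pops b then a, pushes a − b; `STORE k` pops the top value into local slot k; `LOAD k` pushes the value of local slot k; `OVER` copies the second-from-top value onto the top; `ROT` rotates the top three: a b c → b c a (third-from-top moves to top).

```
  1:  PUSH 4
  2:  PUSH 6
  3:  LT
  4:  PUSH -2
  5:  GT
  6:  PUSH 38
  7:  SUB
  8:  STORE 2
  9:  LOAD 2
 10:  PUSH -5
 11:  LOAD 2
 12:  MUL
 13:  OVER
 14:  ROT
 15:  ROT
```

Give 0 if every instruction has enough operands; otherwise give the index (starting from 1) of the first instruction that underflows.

PUSH 4   4
PUSH 6   4 6
LT       1
PUSH -2  1 -2
GT       1
PUSH 38  1 38
SUB      -37
STORE 2  (empty)
LOAD 2   -37
PUSH -5  -37 -5
LOAD 2   -37 -5 -37
MUL      -37 185
OVER     -37 185 -37
ROT      185 -37 -37
ROT      -37 -37 185

0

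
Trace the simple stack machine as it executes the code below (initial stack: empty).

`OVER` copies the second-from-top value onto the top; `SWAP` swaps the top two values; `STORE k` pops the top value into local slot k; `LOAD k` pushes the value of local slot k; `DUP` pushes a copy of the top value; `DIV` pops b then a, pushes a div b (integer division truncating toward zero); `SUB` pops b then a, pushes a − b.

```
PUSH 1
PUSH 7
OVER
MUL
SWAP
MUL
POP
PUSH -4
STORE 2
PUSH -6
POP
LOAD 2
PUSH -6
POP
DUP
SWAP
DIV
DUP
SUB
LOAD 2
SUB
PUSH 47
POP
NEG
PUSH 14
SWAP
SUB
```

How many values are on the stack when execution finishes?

1

PUSH 1  : 1
PUSH 7  : 1 7
OVER    : 1 7 1
MUL     : 1 7
SWAP    : 7 1
MUL     : 7
POP     : (empty)
PUSH -4 : -4
STORE 2 : (empty)
PUSH -6 : -6
POP     : (empty)
LOAD 2  : -4
PUSH -6 : -4 -6
POP     : -4
DUP     : -4 -4
SWAP    : -4 -4
DIV     : 1
DUP     : 1 1
SUB     : 0
LOAD 2  : 0 -4
SUB     : 4
PUSH 47 : 4 47
POP     : 4
NEG     : -4
PUSH 14 : -4 14
SWAP    : 14 -4
SUB     : 18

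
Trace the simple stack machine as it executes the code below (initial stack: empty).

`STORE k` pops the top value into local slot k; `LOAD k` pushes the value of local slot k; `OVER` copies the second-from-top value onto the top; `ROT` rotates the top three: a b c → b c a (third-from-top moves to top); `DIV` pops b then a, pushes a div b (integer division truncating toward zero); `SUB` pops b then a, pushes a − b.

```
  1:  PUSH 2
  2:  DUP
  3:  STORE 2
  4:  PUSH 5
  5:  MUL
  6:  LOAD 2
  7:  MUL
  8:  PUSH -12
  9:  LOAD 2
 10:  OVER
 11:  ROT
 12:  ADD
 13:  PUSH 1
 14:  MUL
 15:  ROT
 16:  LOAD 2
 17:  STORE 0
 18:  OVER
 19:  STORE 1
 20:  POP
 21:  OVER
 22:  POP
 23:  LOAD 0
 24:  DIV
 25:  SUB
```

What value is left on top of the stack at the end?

PUSH 2   : [2]
DUP      : [2, 2]
STORE 2  : [2]
PUSH 5   : [2, 5]
MUL      : [10]
LOAD 2   : [10, 2]
MUL      : [20]
PUSH -12 : [20, -12]
LOAD 2   : [20, -12, 2]
OVER     : [20, -12, 2, -12]
ROT      : [20, 2, -12, -12]
ADD      : [20, 2, -24]
PUSH 1   : [20, 2, -24, 1]
MUL      : [20, 2, -24]
ROT      : [2, -24, 20]
LOAD 2   : [2, -24, 20, 2]
STORE 0  : [2, -24, 20]
OVER     : [2, -24, 20, -24]
STORE 1  : [2, -24, 20]
POP      : [2, -24]
OVER     : [2, -24, 2]
POP      : [2, -24]
LOAD 0   : [2, -24, 2]
DIV      : [2, -12]
SUB      : [14]

14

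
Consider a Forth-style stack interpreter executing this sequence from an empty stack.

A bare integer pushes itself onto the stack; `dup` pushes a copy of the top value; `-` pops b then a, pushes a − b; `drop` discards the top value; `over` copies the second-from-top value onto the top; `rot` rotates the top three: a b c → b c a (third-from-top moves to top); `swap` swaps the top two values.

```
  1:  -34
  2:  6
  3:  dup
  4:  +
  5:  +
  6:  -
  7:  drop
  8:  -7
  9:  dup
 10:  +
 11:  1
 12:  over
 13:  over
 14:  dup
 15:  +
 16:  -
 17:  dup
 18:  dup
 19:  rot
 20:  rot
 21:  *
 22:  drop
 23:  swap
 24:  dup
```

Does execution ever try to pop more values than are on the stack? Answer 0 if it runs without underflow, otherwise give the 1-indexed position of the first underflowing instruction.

-34 → [-34]
6   → [-34, 6]
dup → [-34, 6, 6]
+   → [-34, 12]
+   → [-22]
-  — needs 2 operands, stack has 1 → underflow

6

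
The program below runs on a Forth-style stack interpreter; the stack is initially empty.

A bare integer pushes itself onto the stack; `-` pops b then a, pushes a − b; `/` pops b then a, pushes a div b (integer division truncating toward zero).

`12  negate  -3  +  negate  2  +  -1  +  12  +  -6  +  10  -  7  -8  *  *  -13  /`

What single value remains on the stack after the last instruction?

51

12     → [12]
negate → [-12]
-3     → [-12, -3]
+      → [-15]
negate → [15]
2      → [15, 2]
+      → [17]
-1     → [17, -1]
+      → [16]
12     → [16, 12]
+      → [28]
-6     → [28, -6]
+      → [22]
10     → [22, 10]
-      → [12]
7      → [12, 7]
-8     → [12, 7, -8]
*      → [12, -56]
*      → [-672]
-13    → [-672, -13]
/      → [51]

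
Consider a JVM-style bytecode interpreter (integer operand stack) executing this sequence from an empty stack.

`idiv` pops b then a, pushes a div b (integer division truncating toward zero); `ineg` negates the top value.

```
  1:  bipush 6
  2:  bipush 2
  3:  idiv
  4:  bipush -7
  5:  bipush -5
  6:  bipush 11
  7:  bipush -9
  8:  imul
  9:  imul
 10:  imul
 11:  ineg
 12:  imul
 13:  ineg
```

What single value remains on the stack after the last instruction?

-10395

bipush 6   [6]
bipush 2   [6, 2]
idiv       [3]
bipush -7  [3, -7]
bipush -5  [3, -7, -5]
bipush 11  [3, -7, -5, 11]
bipush -9  [3, -7, -5, 11, -9]
imul       [3, -7, -5, -99]
imul       [3, -7, 495]
imul       [3, -3465]
ineg       [3, 3465]
imul       [10395]
ineg       [-10395]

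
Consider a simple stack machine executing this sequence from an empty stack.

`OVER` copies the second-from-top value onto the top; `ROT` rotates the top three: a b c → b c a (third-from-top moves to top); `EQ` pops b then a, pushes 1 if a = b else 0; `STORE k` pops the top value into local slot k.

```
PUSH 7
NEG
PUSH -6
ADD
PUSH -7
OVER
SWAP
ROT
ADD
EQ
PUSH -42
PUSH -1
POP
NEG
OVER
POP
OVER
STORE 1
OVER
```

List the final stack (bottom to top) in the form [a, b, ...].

PUSH 7    7
NEG       -7
PUSH -6   -7 -6
ADD       -13
PUSH -7   -13 -7
OVER      -13 -7 -13
SWAP      -13 -13 -7
ROT       -13 -7 -13
ADD       -13 -20
EQ        0
PUSH -42  0 -42
PUSH -1   0 -42 -1
POP       0 -42
NEG       0 42
OVER      0 42 0
POP       0 42
OVER      0 42 0
STORE 1   0 42
OVER      0 42 0

[0, 42, 0]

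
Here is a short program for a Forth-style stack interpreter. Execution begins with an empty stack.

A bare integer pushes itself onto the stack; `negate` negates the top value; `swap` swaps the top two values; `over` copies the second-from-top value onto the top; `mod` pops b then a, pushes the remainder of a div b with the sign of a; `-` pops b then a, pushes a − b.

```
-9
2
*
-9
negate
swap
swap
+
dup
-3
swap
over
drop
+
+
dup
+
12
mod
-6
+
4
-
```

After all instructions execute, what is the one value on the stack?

-9     -> [-9]
2      -> [-9, 2]
*      -> [-18]
-9     -> [-18, -9]
negate -> [-18, 9]
swap   -> [9, -18]
swap   -> [-18, 9]
+      -> [-9]
dup    -> [-9, -9]
-3     -> [-9, -9, -3]
swap   -> [-9, -3, -9]
over   -> [-9, -3, -9, -3]
drop   -> [-9, -3, -9]
+      -> [-9, -12]
+      -> [-21]
dup    -> [-21, -21]
+      -> [-42]
12     -> [-42, 12]
mod    -> [-6]
-6     -> [-6, -6]
+      -> [-12]
4      -> [-12, 4]
-      -> [-16]

-16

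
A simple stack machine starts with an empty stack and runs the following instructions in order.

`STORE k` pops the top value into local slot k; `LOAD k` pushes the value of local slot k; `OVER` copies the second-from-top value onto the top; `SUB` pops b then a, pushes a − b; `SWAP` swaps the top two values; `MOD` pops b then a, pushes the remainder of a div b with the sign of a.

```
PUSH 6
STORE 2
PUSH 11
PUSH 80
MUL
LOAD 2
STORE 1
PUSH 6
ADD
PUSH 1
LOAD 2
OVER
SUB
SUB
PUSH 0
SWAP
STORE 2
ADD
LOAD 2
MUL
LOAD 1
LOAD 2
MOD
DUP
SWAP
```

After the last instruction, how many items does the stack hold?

PUSH 6  : [6]
STORE 2 : []
PUSH 11 : [11]
PUSH 80 : [11, 80]
MUL     : [880]
LOAD 2  : [880, 6]
STORE 1 : [880]
PUSH 6  : [880, 6]
ADD     : [886]
PUSH 1  : [886, 1]
LOAD 2  : [886, 1, 6]
OVER    : [886, 1, 6, 1]
SUB     : [886, 1, 5]
SUB     : [886, -4]
PUSH 0  : [886, -4, 0]
SWAP    : [886, 0, -4]
STORE 2 : [886, 0]
ADD     : [886]
LOAD 2  : [886, -4]
MUL     : [-3544]
LOAD 1  : [-3544, 6]
LOAD 2  : [-3544, 6, -4]
MOD     : [-3544, 2]
DUP     : [-3544, 2, 2]
SWAP    : [-3544, 2, 2]

3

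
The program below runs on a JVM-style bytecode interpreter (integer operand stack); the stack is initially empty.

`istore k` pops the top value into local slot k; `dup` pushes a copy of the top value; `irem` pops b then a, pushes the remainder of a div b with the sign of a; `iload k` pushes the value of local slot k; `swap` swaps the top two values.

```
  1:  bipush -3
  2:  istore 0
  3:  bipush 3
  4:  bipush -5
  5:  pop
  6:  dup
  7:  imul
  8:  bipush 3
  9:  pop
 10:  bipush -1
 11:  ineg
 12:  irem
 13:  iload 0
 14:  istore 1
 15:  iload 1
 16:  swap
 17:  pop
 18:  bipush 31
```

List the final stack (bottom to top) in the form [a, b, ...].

bipush -3 : -3
istore 0  : (empty)
bipush 3  : 3
bipush -5 : 3 -5
pop       : 3
dup       : 3 3
imul      : 9
bipush 3  : 9 3
pop       : 9
bipush -1 : 9 -1
ineg      : 9 1
irem      : 0
iload 0   : 0 -3
istore 1  : 0
iload 1   : 0 -3
swap      : -3 0
pop       : -3
bipush 31 : -3 31

[-3, 31]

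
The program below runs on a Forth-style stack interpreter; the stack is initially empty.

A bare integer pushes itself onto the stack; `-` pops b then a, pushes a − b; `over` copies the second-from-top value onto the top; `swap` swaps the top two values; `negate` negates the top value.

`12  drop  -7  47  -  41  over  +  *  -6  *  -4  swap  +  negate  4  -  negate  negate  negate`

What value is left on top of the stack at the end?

-4212

12     -> 12
drop   -> (empty)
-7     -> -7
47     -> -7 47
-      -> -54
41     -> -54 41
over   -> -54 41 -54
+      -> -54 -13
*      -> 702
-6     -> 702 -6
*      -> -4212
-4     -> -4212 -4
swap   -> -4 -4212
+      -> -4216
negate -> 4216
4      -> 4216 4
-      -> 4212
negate -> -4212
negate -> 4212
negate -> -4212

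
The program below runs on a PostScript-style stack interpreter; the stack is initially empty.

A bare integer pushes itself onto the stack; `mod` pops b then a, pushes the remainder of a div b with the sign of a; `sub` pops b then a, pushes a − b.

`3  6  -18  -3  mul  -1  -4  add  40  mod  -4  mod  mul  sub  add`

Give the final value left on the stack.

3   : 3
6   : 3 6
-18 : 3 6 -18
-3  : 3 6 -18 -3
mul : 3 6 54
-1  : 3 6 54 -1
-4  : 3 6 54 -1 -4
add : 3 6 54 -5
40  : 3 6 54 -5 40
mod : 3 6 54 -5
-4  : 3 6 54 -5 -4
mod : 3 6 54 -1
mul : 3 6 -54
sub : 3 60
add : 63

63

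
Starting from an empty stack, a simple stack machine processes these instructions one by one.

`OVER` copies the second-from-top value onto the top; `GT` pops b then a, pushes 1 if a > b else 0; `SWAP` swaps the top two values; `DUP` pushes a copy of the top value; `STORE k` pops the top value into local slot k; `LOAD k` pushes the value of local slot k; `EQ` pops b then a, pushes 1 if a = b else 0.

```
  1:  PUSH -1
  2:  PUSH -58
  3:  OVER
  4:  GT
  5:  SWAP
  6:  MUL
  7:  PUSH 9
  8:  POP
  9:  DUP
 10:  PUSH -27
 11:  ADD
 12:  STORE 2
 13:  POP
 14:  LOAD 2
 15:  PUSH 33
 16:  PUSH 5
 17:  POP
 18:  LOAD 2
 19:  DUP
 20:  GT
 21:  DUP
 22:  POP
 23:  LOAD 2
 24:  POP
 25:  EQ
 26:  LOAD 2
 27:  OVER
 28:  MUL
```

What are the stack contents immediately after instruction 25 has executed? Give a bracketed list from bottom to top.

[-27, 0]

PUSH -1  -> [-1]
PUSH -58 -> [-1, -58]
OVER     -> [-1, -58, -1]
GT       -> [-1, 0]
SWAP     -> [0, -1]
MUL      -> [0]
PUSH 9   -> [0, 9]
POP      -> [0]
DUP      -> [0, 0]
PUSH -27 -> [0, 0, -27]
ADD      -> [0, -27]
STORE 2  -> [0]
POP      -> []
LOAD 2   -> [-27]
PUSH 33  -> [-27, 33]
PUSH 5   -> [-27, 33, 5]
POP      -> [-27, 33]
LOAD 2   -> [-27, 33, -27]
DUP      -> [-27, 33, -27, -27]
GT       -> [-27, 33, 0]
DUP      -> [-27, 33, 0, 0]
POP      -> [-27, 33, 0]
LOAD 2   -> [-27, 33, 0, -27]
POP      -> [-27, 33, 0]
EQ       -> [-27, 0]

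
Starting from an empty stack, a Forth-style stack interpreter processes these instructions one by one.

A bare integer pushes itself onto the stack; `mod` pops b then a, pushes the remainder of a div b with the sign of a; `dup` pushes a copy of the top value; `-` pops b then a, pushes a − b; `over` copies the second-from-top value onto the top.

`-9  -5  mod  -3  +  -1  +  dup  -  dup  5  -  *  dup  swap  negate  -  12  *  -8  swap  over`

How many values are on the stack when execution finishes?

-9      [-9]
-5      [-9, -5]
mod     [-4]
-3      [-4, -3]
+       [-7]
-1      [-7, -1]
+       [-8]
dup     [-8, -8]
-       [0]
dup     [0, 0]
5       [0, 0, 5]
-       [0, -5]
*       [0]
dup     [0, 0]
swap    [0, 0]
negate  [0, 0]
-       [0]
12      [0, 12]
*       [0]
-8      [0, -8]
swap    [-8, 0]
over    [-8, 0, -8]

3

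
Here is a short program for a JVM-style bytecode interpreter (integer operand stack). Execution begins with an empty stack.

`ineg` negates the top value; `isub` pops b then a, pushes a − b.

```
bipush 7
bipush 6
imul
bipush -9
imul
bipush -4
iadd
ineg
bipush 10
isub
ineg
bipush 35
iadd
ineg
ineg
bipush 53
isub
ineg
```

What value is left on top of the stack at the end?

390

bipush 7  → 7
bipush 6  → 7 6
imul      → 42
bipush -9 → 42 -9
imul      → -378
bipush -4 → -378 -4
iadd      → -382
ineg      → 382
bipush 10 → 382 10
isub      → 372
ineg      → -372
bipush 35 → -372 35
iadd      → -337
ineg      → 337
ineg      → -337
bipush 53 → -337 53
isub      → -390
ineg      → 390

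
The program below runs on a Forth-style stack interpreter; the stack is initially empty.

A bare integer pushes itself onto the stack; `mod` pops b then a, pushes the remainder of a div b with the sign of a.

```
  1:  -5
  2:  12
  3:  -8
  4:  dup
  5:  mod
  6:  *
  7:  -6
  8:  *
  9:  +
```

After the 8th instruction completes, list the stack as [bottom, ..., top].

-5  : -5
12  : -5 12
-8  : -5 12 -8
dup : -5 12 -8 -8
mod : -5 12 0
*   : -5 0
-6  : -5 0 -6
*   : -5 0

[-5, 0]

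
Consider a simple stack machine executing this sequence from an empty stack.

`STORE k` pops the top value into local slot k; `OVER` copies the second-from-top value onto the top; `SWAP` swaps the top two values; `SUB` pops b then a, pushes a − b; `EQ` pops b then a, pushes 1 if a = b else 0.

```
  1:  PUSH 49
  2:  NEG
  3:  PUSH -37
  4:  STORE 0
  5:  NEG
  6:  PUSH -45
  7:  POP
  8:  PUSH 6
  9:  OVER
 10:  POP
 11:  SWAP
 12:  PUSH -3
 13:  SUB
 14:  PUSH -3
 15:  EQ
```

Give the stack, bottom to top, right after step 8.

[49, 6]

PUSH 49  → 49
NEG      → -49
PUSH -37 → -49 -37
STORE 0  → -49
NEG      → 49
PUSH -45 → 49 -45
POP      → 49
PUSH 6   → 49 6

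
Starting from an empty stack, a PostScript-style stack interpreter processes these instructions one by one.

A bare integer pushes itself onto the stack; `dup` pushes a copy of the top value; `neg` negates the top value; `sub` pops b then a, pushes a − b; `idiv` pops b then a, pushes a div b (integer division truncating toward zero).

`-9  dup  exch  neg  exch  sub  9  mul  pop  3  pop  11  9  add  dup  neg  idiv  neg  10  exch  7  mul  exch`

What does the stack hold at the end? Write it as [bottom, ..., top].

-9   : -9
dup  : -9 -9
exch : -9 -9
neg  : -9 9
exch : 9 -9
sub  : 18
9    : 18 9
mul  : 162
pop  : (empty)
3    : 3
pop  : (empty)
11   : 11
9    : 11 9
add  : 20
dup  : 20 20
neg  : 20 -20
idiv : -1
neg  : 1
10   : 1 10
exch : 10 1
7    : 10 1 7
mul  : 10 7
exch : 7 10

[7, 10]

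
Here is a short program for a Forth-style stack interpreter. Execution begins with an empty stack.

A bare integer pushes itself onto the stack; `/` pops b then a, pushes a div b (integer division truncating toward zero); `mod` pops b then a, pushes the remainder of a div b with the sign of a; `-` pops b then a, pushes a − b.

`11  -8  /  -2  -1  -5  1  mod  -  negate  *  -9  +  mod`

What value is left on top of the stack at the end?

-1

11      [11]
-8      [11, -8]
/       [-1]
-2      [-1, -2]
-1      [-1, -2, -1]
-5      [-1, -2, -1, -5]
1       [-1, -2, -1, -5, 1]
mod     [-1, -2, -1, 0]
-       [-1, -2, -1]
negate  [-1, -2, 1]
*       [-1, -2]
-9      [-1, -2, -9]
+       [-1, -11]
mod     [-1]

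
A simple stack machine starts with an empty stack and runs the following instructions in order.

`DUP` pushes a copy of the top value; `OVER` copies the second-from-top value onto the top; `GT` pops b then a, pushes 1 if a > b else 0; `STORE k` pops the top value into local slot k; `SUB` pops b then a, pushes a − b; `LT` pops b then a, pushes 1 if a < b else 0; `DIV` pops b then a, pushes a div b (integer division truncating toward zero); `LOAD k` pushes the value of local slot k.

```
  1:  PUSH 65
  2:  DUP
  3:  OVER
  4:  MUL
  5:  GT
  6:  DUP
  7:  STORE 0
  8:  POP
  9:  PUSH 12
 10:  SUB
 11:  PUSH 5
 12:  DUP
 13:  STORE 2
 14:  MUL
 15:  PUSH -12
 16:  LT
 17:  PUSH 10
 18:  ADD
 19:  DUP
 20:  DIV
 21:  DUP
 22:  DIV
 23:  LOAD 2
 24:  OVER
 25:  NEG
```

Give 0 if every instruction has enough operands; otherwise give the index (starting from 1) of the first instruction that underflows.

PUSH 65 -> 65
DUP     -> 65 65
OVER    -> 65 65 65
MUL     -> 65 4225
GT      -> 0
DUP     -> 0 0
STORE 0 -> 0
POP     -> (empty)
PUSH 12 -> 12
SUB  — needs 2 operands, stack has 1 → underflow

10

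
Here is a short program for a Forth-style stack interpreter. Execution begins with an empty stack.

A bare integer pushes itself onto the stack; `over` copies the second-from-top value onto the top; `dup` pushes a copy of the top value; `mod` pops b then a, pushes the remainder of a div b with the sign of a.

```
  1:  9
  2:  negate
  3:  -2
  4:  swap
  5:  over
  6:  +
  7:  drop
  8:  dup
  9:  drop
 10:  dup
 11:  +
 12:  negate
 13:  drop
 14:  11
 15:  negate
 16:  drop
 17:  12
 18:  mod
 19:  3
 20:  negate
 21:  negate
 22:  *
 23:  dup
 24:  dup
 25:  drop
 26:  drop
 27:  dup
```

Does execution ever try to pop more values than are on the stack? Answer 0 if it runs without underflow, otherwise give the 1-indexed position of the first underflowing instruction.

9      -> [9]
negate -> [-9]
-2     -> [-9, -2]
swap   -> [-2, -9]
over   -> [-2, -9, -2]
+      -> [-2, -11]
drop   -> [-2]
dup    -> [-2, -2]
drop   -> [-2]
dup    -> [-2, -2]
+      -> [-4]
negate -> [4]
drop   -> []
11     -> [11]
negate -> [-11]
drop   -> []
12     -> [12]
mod  — needs 2 operands, stack has 1 → underflow

18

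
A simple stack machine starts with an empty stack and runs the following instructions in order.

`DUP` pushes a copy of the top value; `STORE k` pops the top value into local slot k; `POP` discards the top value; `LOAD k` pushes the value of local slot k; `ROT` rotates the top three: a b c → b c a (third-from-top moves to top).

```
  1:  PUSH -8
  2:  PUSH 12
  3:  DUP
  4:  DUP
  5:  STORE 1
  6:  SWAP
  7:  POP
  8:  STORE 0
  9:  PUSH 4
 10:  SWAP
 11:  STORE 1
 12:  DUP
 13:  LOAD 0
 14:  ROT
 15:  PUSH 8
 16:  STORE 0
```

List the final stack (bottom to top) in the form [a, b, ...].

[4, 12, 4]

PUSH -8  [-8]
PUSH 12  [-8, 12]
DUP      [-8, 12, 12]
DUP      [-8, 12, 12, 12]
STORE 1  [-8, 12, 12]
SWAP     [-8, 12, 12]
POP      [-8, 12]
STORE 0  [-8]
PUSH 4   [-8, 4]
SWAP     [4, -8]
STORE 1  [4]
DUP      [4, 4]
LOAD 0   [4, 4, 12]
ROT      [4, 12, 4]
PUSH 8   [4, 12, 4, 8]
STORE 0  [4, 12, 4]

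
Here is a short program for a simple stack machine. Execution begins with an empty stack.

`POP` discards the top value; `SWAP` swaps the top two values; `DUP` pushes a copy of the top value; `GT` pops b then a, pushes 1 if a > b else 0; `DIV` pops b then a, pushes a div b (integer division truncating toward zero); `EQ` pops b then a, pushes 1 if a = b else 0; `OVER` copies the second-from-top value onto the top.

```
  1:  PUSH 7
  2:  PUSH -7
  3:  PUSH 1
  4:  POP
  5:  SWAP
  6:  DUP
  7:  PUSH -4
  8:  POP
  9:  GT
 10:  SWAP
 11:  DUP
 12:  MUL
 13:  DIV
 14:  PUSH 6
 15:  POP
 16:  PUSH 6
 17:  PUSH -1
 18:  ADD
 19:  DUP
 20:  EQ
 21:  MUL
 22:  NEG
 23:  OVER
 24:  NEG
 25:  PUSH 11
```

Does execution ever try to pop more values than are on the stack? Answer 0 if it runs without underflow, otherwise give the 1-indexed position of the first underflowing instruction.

PUSH 7  : 7
PUSH -7 : 7 -7
PUSH 1  : 7 -7 1
POP     : 7 -7
SWAP    : -7 7
DUP     : -7 7 7
PUSH -4 : -7 7 7 -4
POP     : -7 7 7
GT      : -7 0
SWAP    : 0 -7
DUP     : 0 -7 -7
MUL     : 0 49
DIV     : 0
PUSH 6  : 0 6
POP     : 0
PUSH 6  : 0 6
PUSH -1 : 0 6 -1
ADD     : 0 5
DUP     : 0 5 5
EQ      : 0 1
MUL     : 0
NEG     : 0
OVER  — needs 2 operands, stack has 1 → underflow

23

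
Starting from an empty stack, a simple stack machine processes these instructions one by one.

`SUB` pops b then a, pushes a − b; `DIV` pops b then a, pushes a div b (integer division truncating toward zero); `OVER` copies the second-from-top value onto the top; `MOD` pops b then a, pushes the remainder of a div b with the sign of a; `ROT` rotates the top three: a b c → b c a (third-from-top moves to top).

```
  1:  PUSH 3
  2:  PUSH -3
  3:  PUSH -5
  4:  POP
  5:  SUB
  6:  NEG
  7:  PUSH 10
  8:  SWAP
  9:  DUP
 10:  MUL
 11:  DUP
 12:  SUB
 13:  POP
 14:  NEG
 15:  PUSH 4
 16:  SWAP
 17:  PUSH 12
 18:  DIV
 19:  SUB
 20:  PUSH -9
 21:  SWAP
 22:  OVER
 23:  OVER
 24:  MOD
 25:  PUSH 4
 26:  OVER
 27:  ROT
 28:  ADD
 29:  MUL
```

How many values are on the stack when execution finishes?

PUSH 3  -> 3
PUSH -3 -> 3 -3
PUSH -5 -> 3 -3 -5
POP     -> 3 -3
SUB     -> 6
NEG     -> -6
PUSH 10 -> -6 10
SWAP    -> 10 -6
DUP     -> 10 -6 -6
MUL     -> 10 36
DUP     -> 10 36 36
SUB     -> 10 0
POP     -> 10
NEG     -> -10
PUSH 4  -> -10 4
SWAP    -> 4 -10
PUSH 12 -> 4 -10 12
DIV     -> 4 0
SUB     -> 4
PUSH -9 -> 4 -9
SWAP    -> -9 4
OVER    -> -9 4 -9
OVER    -> -9 4 -9 4
MOD     -> -9 4 -1
PUSH 4  -> -9 4 -1 4
OVER    -> -9 4 -1 4 -1
ROT     -> -9 4 4 -1 -1
ADD     -> -9 4 4 -2
MUL     -> -9 4 -8

3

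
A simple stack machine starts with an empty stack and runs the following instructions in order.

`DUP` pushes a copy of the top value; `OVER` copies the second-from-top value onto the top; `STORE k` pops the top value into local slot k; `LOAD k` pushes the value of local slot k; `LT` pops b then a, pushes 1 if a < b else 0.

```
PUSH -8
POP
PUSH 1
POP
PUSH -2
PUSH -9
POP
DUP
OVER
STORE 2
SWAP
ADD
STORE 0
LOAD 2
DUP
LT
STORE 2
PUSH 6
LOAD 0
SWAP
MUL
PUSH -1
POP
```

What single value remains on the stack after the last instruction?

PUSH -8 -> -8
POP     -> (empty)
PUSH 1  -> 1
POP     -> (empty)
PUSH -2 -> -2
PUSH -9 -> -2 -9
POP     -> -2
DUP     -> -2 -2
OVER    -> -2 -2 -2
STORE 2 -> -2 -2
SWAP    -> -2 -2
ADD     -> -4
STORE 0 -> (empty)
LOAD 2  -> -2
DUP     -> -2 -2
LT      -> 0
STORE 2 -> (empty)
PUSH 6  -> 6
LOAD 0  -> 6 -4
SWAP    -> -4 6
MUL     -> -24
PUSH -1 -> -24 -1
POP     -> -24

-24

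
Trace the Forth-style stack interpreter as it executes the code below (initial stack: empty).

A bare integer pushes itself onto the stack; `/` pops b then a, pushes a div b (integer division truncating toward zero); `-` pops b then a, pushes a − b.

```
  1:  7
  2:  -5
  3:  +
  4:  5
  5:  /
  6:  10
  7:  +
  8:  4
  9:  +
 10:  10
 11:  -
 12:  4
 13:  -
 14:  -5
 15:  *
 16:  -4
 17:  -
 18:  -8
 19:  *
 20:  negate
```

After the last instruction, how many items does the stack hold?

1

7      -> [7]
-5     -> [7, -5]
+      -> [2]
5      -> [2, 5]
/      -> [0]
10     -> [0, 10]
+      -> [10]
4      -> [10, 4]
+      -> [14]
10     -> [14, 10]
-      -> [4]
4      -> [4, 4]
-      -> [0]
-5     -> [0, -5]
*      -> [0]
-4     -> [0, -4]
-      -> [4]
-8     -> [4, -8]
*      -> [-32]
negate -> [32]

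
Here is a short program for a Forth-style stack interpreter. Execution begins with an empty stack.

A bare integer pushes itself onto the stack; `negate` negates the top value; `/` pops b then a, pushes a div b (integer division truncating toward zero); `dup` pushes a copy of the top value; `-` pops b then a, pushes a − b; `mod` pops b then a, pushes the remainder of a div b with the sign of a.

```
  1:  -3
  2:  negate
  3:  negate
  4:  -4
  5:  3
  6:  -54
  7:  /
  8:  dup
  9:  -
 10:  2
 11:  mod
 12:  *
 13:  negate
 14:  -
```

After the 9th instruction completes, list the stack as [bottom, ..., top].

[-3, -4, 0]

-3      [-3]
negate  [3]
negate  [-3]
-4      [-3, -4]
3       [-3, -4, 3]
-54     [-3, -4, 3, -54]
/       [-3, -4, 0]
dup     [-3, -4, 0, 0]
-       [-3, -4, 0]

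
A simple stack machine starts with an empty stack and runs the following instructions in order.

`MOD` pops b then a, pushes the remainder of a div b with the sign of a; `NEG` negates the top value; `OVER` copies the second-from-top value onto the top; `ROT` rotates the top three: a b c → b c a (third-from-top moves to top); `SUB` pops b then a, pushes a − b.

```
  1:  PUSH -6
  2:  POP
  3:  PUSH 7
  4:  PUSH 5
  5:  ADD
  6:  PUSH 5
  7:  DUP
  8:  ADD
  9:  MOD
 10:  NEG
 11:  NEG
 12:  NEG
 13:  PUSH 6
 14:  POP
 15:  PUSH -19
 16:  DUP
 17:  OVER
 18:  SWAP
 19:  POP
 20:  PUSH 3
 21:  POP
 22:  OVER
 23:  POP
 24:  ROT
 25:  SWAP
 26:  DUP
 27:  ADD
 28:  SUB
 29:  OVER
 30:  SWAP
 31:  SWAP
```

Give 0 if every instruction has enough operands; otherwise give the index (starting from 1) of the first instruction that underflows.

0

PUSH -6  → -6
POP      → (empty)
PUSH 7   → 7
PUSH 5   → 7 5
ADD      → 12
PUSH 5   → 12 5
DUP      → 12 5 5
ADD      → 12 10
MOD      → 2
NEG      → -2
NEG      → 2
NEG      → -2
PUSH 6   → -2 6
POP      → -2
PUSH -19 → -2 -19
DUP      → -2 -19 -19
OVER     → -2 -19 -19 -19
SWAP     → -2 -19 -19 -19
POP      → -2 -19 -19
PUSH 3   → -2 -19 -19 3
POP      → -2 -19 -19
OVER     → -2 -19 -19 -19
POP      → -2 -19 -19
ROT      → -19 -19 -2
SWAP     → -19 -2 -19
DUP      → -19 -2 -19 -19
ADD      → -19 -2 -38
SUB      → -19 36
OVER     → -19 36 -19
SWAP     → -19 -19 36
SWAP     → -19 36 -19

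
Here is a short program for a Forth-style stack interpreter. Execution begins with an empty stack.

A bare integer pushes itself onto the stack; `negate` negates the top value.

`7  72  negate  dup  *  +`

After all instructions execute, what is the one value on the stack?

5191

7      : 7
72     : 7 72
negate : 7 -72
dup    : 7 -72 -72
*      : 7 5184
+      : 5191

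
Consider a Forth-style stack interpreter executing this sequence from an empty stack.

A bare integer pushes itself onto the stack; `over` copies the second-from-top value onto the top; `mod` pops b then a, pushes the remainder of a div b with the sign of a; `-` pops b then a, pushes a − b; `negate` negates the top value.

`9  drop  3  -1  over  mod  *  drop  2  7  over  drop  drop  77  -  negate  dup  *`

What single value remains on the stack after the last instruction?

5625

9      : [9]
drop   : []
3      : [3]
-1     : [3, -1]
over   : [3, -1, 3]
mod    : [3, -1]
*      : [-3]
drop   : []
2      : [2]
7      : [2, 7]
over   : [2, 7, 2]
drop   : [2, 7]
drop   : [2]
77     : [2, 77]
-      : [-75]
negate : [75]
dup    : [75, 75]
*      : [5625]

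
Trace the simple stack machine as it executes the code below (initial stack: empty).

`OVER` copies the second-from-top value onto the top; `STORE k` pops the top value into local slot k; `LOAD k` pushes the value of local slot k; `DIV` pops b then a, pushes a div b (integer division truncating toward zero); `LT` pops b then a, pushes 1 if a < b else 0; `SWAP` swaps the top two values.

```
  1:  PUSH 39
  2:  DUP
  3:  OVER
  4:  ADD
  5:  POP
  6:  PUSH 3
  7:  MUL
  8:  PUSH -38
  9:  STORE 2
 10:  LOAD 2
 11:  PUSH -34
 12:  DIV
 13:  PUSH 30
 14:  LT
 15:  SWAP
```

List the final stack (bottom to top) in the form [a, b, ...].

[1, 117]

PUSH 39  : [39]
DUP      : [39, 39]
OVER     : [39, 39, 39]
ADD      : [39, 78]
POP      : [39]
PUSH 3   : [39, 3]
MUL      : [117]
PUSH -38 : [117, -38]
STORE 2  : [117]
LOAD 2   : [117, -38]
PUSH -34 : [117, -38, -34]
DIV      : [117, 1]
PUSH 30  : [117, 1, 30]
LT       : [117, 1]
SWAP     : [1, 117]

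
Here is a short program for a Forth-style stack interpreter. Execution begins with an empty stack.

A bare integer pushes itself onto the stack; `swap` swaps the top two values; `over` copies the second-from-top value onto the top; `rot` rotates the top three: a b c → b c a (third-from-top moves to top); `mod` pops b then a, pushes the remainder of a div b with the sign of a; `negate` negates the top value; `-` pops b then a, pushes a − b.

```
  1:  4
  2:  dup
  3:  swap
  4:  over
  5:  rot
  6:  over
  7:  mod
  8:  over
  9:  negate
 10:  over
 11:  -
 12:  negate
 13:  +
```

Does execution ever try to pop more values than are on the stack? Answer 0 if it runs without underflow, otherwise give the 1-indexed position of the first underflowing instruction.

0

4      → [4]
dup    → [4, 4]
swap   → [4, 4]
over   → [4, 4, 4]
rot    → [4, 4, 4]
over   → [4, 4, 4, 4]
mod    → [4, 4, 0]
over   → [4, 4, 0, 4]
negate → [4, 4, 0, -4]
over   → [4, 4, 0, -4, 0]
-      → [4, 4, 0, -4]
negate → [4, 4, 0, 4]
+      → [4, 4, 4]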